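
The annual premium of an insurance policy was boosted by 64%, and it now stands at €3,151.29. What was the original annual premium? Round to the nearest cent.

€1,921.52

The overall multiplier applied was 1.64.
So the original annual premium was €3,151.29 ÷ 1.64 ≈ €1,921.52.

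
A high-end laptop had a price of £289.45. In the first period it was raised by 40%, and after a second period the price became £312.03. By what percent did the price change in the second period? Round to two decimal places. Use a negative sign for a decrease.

After the first period: £289.45 × 1.4 = £405.23.
Second-period multiplier: £312.03 ÷ £405.23 ≈ 0.770007.
That is a change of -23.00%.

-23.00%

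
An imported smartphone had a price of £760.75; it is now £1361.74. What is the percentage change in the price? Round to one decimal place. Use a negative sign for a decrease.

79.0%

Change: £1361.74 − £760.75 = £600.99.
Relative to the original: £600.99 ÷ £760.75 ≈ 79.0%.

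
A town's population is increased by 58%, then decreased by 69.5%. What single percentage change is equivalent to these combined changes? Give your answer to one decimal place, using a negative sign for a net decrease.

A 58% increase multiplies by 1.58.
Then a 69.5% decrease: 1.58 × 0.305 = 0.4819.
Overall factor 0.4819, i.e. -51.8%.

-51.8%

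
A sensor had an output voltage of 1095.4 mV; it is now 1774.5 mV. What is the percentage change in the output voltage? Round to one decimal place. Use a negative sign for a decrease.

62.0%

Change: 1774.5 − 1095.4 = 679.1.
Relative to the original: 679.1 ÷ 1095.4 ≈ 62.0%.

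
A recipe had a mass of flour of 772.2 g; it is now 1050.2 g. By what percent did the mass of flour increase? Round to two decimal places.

36.00%

Change: 1050.2 − 772.2 = 278.0.
Relative to the original: 278.0 ÷ 772.2 ≈ 36.00%.
So the mass of flour increased by 36.00%.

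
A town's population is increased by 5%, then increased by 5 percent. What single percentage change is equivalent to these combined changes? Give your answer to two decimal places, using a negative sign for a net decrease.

10.25%

A 5% increase multiplies by 1.05.
Then a 5% increase: 1.05 × 1.05 = 1.1025.
Overall factor 1.1025, i.e. 10.25%.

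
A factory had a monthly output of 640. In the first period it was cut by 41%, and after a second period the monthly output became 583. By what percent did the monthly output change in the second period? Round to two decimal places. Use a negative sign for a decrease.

After the first period: 640 × 0.59 = 377.6.
Second-period multiplier: 583 ÷ 377.6 ≈ 1.543962.
That is a change of 54.40%.

54.40%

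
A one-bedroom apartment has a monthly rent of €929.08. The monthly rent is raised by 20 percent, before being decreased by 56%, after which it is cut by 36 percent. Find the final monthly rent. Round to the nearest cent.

€313.95

Each change multiplies by a factor: 1.2 × 0.44 × 0.64 = 0.33792.
€929.08 × 0.33792 = €313.9547136 ≈ €313.95.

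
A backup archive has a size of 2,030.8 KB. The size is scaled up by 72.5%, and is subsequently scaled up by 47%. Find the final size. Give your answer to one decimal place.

After the 72.5% increase: 2,030.8 × 1.725 = 3503.13.
Apply the 47% increase: 3503.13 × 1.47 = 5149.6011 ≈ 5,149.6.

5,149.6 KB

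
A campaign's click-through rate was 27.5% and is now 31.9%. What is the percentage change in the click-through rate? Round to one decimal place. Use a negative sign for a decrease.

16.0%

The change is 31.9 − 27.5 = 4.4 percentage points.
Relative to the original 27.5%, that is 4.4 ÷ 27.5 = 16.0%.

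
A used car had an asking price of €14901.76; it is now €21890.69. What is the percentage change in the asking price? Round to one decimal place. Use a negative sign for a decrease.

46.9%

Change: €21890.69 − €14901.76 = €6988.93.
Relative to the original: €6988.93 ÷ €14901.76 ≈ 46.9%.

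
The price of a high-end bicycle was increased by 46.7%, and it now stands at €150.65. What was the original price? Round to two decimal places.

The overall multiplier applied was 1.467.
So the original price was €150.65 ÷ 1.467 ≈ €102.69.

€102.69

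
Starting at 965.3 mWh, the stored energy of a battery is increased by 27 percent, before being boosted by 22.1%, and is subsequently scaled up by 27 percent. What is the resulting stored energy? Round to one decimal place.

Each change multiplies by a factor: 1.27 × 1.221 × 1.27 = 1.9693509.
965.3 × 1.9693509 = 1901.01442377 ≈ 1901.0.

1901.0 mWh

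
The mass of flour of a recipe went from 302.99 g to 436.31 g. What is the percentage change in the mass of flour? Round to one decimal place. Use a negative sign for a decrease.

44.0%

Change: 436.31 − 302.99 = 133.32.
Relative to the original: 133.32 ÷ 302.99 ≈ 44.0%.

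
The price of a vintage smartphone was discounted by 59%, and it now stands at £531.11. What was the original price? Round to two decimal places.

£1295.39

The overall multiplier applied was 0.41.
So the original price was £531.11 ÷ 0.41 ≈ £1295.39.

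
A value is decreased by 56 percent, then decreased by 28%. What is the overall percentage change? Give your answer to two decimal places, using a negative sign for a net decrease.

-68.32%

The combined multiplier is 0.44 × 0.72 = 0.3168.
That corresponds to a decrease of 68.32%.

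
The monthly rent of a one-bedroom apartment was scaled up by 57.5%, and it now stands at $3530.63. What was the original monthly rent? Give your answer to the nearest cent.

$2241.67

The overall multiplier applied was 1.575.
So the original monthly rent was $3530.63 ÷ 1.575 ≈ $2241.67.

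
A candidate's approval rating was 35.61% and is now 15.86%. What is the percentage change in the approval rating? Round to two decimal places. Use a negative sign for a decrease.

The change is 15.86 − 35.61 = -19.75 percentage points.
Relative to the original 35.61%, that is -19.75 ÷ 35.61 ≈ -55.46%.

-55.46%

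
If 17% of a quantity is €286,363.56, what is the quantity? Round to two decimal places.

€286,363.56 ÷ 0.17 ≈ €1,684,491.53.

€1,684,491.53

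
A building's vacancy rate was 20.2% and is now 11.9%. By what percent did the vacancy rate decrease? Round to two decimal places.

The change is 11.9 − 20.2 = -8.3 percentage points.
Relative to the original 20.2%, that is -8.3 ÷ 20.2 ≈ -41.09%.
So the vacancy rate fell by 41.09%.

41.09%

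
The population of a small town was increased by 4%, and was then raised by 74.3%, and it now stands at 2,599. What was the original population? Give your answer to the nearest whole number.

The overall multiplier applied was 1.04 × 1.743 = 1.81272.
So the original population was 2,599 ÷ 1.81272 ≈ 1,434.

1,434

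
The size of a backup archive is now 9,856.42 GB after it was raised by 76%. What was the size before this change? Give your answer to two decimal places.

The overall multiplier applied was 1.76.
So the original size was 9,856.42 ÷ 1.76 ≈ 5,600.24 GB.

5,600.24 GB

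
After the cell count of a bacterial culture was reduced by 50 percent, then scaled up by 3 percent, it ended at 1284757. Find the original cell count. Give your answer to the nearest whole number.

2494674

Undoing the 3% increase: 1284757 ÷ 1.03 ≈ 1247336.893204.
Undoing the 50% decrease: 1247336.893204 ÷ 0.5 ≈ 2494674.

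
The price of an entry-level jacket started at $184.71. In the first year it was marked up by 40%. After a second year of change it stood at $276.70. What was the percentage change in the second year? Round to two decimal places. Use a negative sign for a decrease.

After the first year: $184.71 × 1.4 = $258.594.
Second-year multiplier: $276.70 ÷ $258.594 ≈ 1.070017.
That is a change of 7.00%.

7.00%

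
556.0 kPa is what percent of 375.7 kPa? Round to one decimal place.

556.0 kPa ÷ 375.7 kPa ≈ 148.0%.

148.0%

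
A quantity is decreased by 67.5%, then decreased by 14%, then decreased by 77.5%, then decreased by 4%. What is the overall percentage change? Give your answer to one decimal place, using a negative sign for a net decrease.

-94.0%

The combined multiplier is 0.325 × 0.86 × 0.225 × 0.96 = 0.060372.
That corresponds to a decrease of 94.0%.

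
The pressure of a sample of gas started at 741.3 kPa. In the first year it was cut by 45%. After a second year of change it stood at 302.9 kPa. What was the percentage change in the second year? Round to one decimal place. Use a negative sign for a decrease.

After the first year: 741.3 × 0.55 = 407.715.
Second-year multiplier: 302.9 ÷ 407.715 ≈ 0.74292.
That is a change of -25.7%.

-25.7%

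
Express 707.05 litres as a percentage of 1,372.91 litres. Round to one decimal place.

51.5%

707.05 litres ÷ 1,372.91 litres ≈ 51.5%.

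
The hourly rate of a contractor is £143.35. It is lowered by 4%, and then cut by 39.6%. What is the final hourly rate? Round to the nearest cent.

Apply the 4% decrease: £143.35 × 0.96 = £137.616.
39.6% decrease: £137.616 × 0.604 = £83.120064 ≈ £83.12.

£83.12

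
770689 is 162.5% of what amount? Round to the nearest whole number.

770689 ÷ 1.625 ≈ 474270.

474270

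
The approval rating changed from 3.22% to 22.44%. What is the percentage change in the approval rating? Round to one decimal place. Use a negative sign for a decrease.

The change is 22.44 − 3.22 = 19.22 percentage points.
Relative to the original 3.22%, that is 19.22 ÷ 3.22 ≈ 596.9%.

596.9%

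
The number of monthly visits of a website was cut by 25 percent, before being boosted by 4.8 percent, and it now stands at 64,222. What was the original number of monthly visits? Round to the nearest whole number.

Undoing the 4.8% increase: 64,222 ÷ 1.048 ≈ 61280.534351.
Undoing the 25% decrease: 61280.534351 ÷ 0.75 ≈ 81,707.

81,707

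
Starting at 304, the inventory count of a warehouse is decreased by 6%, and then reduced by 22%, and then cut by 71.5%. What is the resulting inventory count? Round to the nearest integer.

64

6% decrease: 304 × 0.94 = 285.76.
22% decrease: 285.76 × 0.78 = 222.8928.
After the 71.5% decrease: 222.8928 × 0.285 = 63.524448 ≈ 64.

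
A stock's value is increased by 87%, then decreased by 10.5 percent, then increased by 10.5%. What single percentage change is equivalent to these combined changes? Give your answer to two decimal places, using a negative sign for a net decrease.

An 87% increase multiplies by 1.87.
Then a 10.5% decrease: 1.87 × 0.895 = 1.67365.
Then a 10.5% increase: 1.67365 × 1.105 = 1.84938325.
Overall factor 1.84938325, i.e. 84.94%.

84.94%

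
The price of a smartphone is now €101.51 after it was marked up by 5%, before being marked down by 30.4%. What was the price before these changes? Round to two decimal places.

€138.90

The overall multiplier applied was 1.05 × 0.696 = 0.7308.
So the original price was €101.51 ÷ 0.7308 ≈ €138.90.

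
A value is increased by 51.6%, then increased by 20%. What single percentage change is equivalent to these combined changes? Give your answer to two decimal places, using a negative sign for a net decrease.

A 51.6% increase multiplies by 1.516.
Then a 20% increase: 1.516 × 1.2 = 1.8192.
Overall factor 1.8192, i.e. 81.92%.

81.92%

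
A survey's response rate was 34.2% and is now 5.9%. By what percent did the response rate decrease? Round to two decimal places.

82.75%

The change is 5.9 − 34.2 = -28.3 percentage points.
Relative to the original 34.2%, that is -28.3 ÷ 34.2 ≈ -82.75%.
So the response rate fell by 82.75%.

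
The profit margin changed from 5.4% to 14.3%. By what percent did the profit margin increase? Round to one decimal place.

164.8%

The change is 14.3 − 5.4 = 8.9 percentage points.
Relative to the original 5.4%, that is 8.9 ÷ 5.4 ≈ 164.8%.
So the profit margin rose by 164.8%.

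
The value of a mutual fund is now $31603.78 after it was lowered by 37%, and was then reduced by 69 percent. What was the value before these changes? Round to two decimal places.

$161821.71

Undoing the 69% decrease: $31603.78 ÷ 0.31 ≈ $101947.677419.
Undoing the 37% decrease: $101947.677419 ÷ 0.63 ≈ $161821.71.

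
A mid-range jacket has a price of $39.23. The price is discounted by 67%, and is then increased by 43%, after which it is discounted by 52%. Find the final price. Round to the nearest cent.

Each change multiplies by a factor: 0.33 × 1.43 × 0.48 = 0.226512.
$39.23 × 0.226512 = $8.88606576 ≈ $8.89.

$8.89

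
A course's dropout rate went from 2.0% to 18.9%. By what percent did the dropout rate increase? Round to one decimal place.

The change is 18.9 − 2.0 = 16.9 percentage points.
Relative to the original 2.0%, that is 16.9 ÷ 2.0 = 845.0%.
So the dropout rate rose by 845.0%.

845.0%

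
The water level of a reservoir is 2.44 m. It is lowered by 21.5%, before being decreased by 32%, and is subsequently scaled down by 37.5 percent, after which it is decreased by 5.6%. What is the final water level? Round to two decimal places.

21.5% decrease: 2.44 × 0.785 = 1.9154.
Apply the 32% decrease: 1.9154 × 0.68 = 1.302472.
Apply the 37.5% decrease: 1.302472 × 0.625 = 0.814045.
5.6% decrease: 0.814045 × 0.944 = 0.76845848 ≈ 0.77.

0.77 m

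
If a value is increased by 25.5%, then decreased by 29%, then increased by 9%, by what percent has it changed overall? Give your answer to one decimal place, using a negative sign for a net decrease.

-2.9%

The combined multiplier is 1.255 × 0.71 × 1.09 = 0.9712445.
That corresponds to a decrease of 2.9%.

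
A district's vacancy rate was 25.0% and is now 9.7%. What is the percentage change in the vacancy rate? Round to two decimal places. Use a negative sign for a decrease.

The change is 9.7 − 25.0 = -15.3 percentage points.
Relative to the original 25.0%, that is -15.3 ÷ 25.0 = -61.20%.

-61.20%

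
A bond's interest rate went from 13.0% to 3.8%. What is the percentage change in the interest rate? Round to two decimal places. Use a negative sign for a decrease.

The change is 3.8 − 13.0 = -9.2 percentage points.
Relative to the original 13.0%, that is -9.2 ÷ 13.0 ≈ -70.77%.

-70.77%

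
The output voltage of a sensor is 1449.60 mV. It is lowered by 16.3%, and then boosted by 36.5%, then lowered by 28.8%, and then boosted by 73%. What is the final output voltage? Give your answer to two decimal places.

2040.01 mV

Each change multiplies by a factor: 0.837 × 1.365 × 0.712 × 1.73 = 1.4072919588.
1449.60 × 1.4072919588 = 2040.01042347648 ≈ 2040.01.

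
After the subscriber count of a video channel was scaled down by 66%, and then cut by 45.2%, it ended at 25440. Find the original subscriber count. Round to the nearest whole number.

The overall multiplier applied was 0.34 × 0.548 = 0.18632.
So the original subscriber count was 25440 ÷ 0.18632 ≈ 136539.

136539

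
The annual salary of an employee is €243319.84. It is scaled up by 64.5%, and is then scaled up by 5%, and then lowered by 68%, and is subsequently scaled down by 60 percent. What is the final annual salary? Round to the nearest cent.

Each change multiplies by a factor: 1.645 × 1.05 × 0.32 × 0.4 = 0.221088.
€243319.84 × 0.221088 = €53795.09678592 ≈ €53795.10.

€53795.10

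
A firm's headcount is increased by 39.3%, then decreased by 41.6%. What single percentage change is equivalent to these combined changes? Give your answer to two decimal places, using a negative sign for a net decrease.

The combined multiplier is 1.393 × 0.584 = 0.813512.
That corresponds to a decrease of 18.65%.

-18.65%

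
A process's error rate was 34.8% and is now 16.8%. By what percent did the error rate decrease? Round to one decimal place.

The change is 16.8 − 34.8 = -18.0 percentage points.
Relative to the original 34.8%, that is -18.0 ÷ 34.8 ≈ -51.7%.
So the error rate fell by 51.7%.

51.7%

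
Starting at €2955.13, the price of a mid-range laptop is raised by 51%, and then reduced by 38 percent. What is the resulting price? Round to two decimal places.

€2766.59

51% increase: €2955.13 × 1.51 = €4462.2463.
After the 38% decrease: €4462.2463 × 0.62 = €2766.592706 ≈ €2766.59.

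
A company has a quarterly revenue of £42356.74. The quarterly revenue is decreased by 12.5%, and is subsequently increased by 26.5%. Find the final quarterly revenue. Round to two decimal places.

£46883.62

Each change multiplies by a factor: 0.875 × 1.265 = 1.106875.
£42356.74 × 1.106875 = £46883.6165875 ≈ £46883.62.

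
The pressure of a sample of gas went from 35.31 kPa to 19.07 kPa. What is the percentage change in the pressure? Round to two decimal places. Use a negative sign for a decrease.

Change: 19.07 − 35.31 = -16.24.
Relative to the original: -16.24 ÷ 35.31 ≈ -45.99%.

-45.99%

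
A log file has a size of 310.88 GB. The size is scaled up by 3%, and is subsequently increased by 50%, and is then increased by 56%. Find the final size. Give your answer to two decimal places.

Apply the 3% increase: 310.88 × 1.03 = 320.2064.
Apply the 50% increase: 320.2064 × 1.5 = 480.3096.
Apply the 56% increase: 480.3096 × 1.56 = 749.282976 ≈ 749.28.

749.28 GB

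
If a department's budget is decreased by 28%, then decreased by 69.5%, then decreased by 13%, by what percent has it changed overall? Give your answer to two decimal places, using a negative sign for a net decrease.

-80.89%

The combined multiplier is 0.72 × 0.305 × 0.87 = 0.191052.
That corresponds to a decrease of 80.89%.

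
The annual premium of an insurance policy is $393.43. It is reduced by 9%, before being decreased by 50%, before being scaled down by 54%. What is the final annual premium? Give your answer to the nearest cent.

$82.34

Apply the 9% decrease: $393.43 × 0.91 = $358.0213.
50% decrease: $358.0213 × 0.5 = $179.01065.
Apply the 54% decrease: $179.01065 × 0.46 = $82.344899 ≈ $82.34.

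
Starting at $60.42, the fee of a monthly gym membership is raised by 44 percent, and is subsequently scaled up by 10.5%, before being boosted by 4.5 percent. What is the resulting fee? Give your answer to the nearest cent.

After the 44% increase: $60.42 × 1.44 = $87.0048.
10.5% increase: $87.0048 × 1.105 = $96.140304.
After the 4.5% increase: $96.140304 × 1.045 = $100.46661768 ≈ $100.47.

$100.47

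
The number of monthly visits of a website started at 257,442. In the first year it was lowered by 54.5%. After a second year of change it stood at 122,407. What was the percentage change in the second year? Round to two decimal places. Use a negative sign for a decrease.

4.50%

After the first year: 257,442 × 0.455 = 117136.11.
Second-year multiplier: 122,407 ÷ 117136.11 ≈ 1.044998.
That is a change of 4.50%.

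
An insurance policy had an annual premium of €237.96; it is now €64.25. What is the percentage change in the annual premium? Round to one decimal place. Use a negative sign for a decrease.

-73.0%

Change: €64.25 − €237.96 = -€173.71.
Relative to the original: -€173.71 ÷ €237.96 ≈ -73.0%.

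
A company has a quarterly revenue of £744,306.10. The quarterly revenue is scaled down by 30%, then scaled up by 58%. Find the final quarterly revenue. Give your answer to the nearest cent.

£823,202.55

Each change multiplies by a factor: 0.7 × 1.58 = 1.106.
£744,306.10 × 1.106 = £823202.5466 ≈ £823,202.55.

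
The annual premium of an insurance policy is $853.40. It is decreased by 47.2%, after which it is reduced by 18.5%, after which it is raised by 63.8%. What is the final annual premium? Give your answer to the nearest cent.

Apply the 47.2% decrease: $853.40 × 0.528 = $450.5952.
Apply the 18.5% decrease: $450.5952 × 0.815 = $367.235088.
Apply the 63.8% increase: $367.235088 × 1.638 = $601.531074144 ≈ $601.53.

$601.53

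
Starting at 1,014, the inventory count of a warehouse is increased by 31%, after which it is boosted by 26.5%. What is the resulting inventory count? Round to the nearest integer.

1,680

Each change multiplies by a factor: 1.31 × 1.265 = 1.65715.
1,014 × 1.65715 = 1680.3501 ≈ 1,680.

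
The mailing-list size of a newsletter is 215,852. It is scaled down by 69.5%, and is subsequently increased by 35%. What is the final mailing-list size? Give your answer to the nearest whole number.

Apply the 69.5% decrease: 215,852 × 0.305 = 65834.86.
Apply the 35% increase: 65834.86 × 1.35 = 88877.061 ≈ 88,877.

88,877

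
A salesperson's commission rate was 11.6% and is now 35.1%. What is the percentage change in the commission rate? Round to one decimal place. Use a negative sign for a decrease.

202.6%

The change is 35.1 − 11.6 = 23.5 percentage points.
Relative to the original 11.6%, that is 23.5 ÷ 11.6 ≈ 202.6%.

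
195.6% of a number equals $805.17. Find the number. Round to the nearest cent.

$411.64

$805.17 ÷ 1.956 ≈ $411.64.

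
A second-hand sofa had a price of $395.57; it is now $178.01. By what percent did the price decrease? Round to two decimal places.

Change: $178.01 − $395.57 = -$217.56.
Relative to the original: -$217.56 ÷ $395.57 ≈ -55.00%.
So the price decreased by 55.00%.

55.00%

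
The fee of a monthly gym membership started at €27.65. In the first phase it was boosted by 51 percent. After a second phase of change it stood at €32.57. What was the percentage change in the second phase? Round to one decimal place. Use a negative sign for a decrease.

After the first phase: €27.65 × 1.51 = €41.7515.
Second-phase multiplier: €32.57 ÷ €41.7515 ≈ 0.78009.
That is a change of -22.0%.

-22.0%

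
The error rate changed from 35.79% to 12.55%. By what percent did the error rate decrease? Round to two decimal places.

64.93%

The change is 12.55 − 35.79 = -23.24 percentage points.
Relative to the original 35.79%, that is -23.24 ÷ 35.79 ≈ -64.93%.
So the error rate fell by 64.93%.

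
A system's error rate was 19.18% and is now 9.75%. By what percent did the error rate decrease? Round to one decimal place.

49.2%

The change is 9.75 − 19.18 = -9.43 percentage points.
Relative to the original 19.18%, that is -9.43 ÷ 19.18 ≈ -49.2%.
So the error rate fell by 49.2%.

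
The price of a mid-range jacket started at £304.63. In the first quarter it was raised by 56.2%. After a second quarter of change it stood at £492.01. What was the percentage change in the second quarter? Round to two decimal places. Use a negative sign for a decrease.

3.40%

After the first quarter: £304.63 × 1.562 = £475.83206.
Second-quarter multiplier: £492.01 ÷ £475.83206 ≈ 1.033999.
That is a change of 3.40%.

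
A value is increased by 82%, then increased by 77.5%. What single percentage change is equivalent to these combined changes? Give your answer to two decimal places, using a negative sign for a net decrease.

The combined multiplier is 1.82 × 1.775 = 3.2305.
That corresponds to an increase of 223.05%.

223.05%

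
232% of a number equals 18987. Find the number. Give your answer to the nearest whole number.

8184

18987 ÷ 2.32 ≈ 8184.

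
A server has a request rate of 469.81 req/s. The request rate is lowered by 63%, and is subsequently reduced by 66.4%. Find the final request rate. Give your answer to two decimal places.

63% decrease: 469.81 × 0.37 = 173.8297.
After the 66.4% decrease: 173.8297 × 0.336 = 58.4067792 ≈ 58.41.

58.41 req/s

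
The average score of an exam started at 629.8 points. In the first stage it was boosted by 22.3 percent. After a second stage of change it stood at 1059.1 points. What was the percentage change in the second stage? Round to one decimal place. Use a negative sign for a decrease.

After the first stage: 629.8 × 1.223 = 770.2454.
Second-stage multiplier: 1059.1 ÷ 770.2454 ≈ 1.37502.
That is a change of 37.5%.

37.5%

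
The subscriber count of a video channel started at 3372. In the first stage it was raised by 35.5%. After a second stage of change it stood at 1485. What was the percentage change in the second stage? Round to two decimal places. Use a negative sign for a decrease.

After the first stage: 3372 × 1.355 = 4569.06.
Second-stage multiplier: 1485 ÷ 4569.06 ≈ 0.325012.
That is a change of -67.50%.

-67.50%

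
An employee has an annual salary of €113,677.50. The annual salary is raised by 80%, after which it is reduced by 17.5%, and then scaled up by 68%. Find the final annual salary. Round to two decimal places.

Each change multiplies by a factor: 1.8 × 0.825 × 1.68 = 2.4948.
€113,677.50 × 2.4948 = €283602.627 ≈ €283,602.63.

€283,602.63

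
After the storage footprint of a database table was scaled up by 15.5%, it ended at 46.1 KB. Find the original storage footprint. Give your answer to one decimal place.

39.9 KB

The overall multiplier applied was 1.155.
So the original storage footprint was 46.1 ÷ 1.155 ≈ 39.9 KB.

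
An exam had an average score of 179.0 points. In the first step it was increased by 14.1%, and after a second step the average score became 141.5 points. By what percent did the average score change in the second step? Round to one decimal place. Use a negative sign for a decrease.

-30.7%

After the first step: 179.0 × 1.141 = 204.239.
Second-step multiplier: 141.5 ÷ 204.239 ≈ 0.69282.
That is a change of -30.7%.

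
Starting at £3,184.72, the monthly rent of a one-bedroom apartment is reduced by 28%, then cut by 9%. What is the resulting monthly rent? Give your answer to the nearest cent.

£2,086.63

28% decrease: £3,184.72 × 0.72 = £2292.9984.
Apply the 9% decrease: £2292.9984 × 0.91 = £2086.628544 ≈ £2,086.63.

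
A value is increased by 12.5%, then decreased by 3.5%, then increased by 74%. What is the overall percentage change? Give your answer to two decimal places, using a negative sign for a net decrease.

The combined multiplier is 1.125 × 0.965 × 1.74 = 1.8889875.
That corresponds to an increase of 88.90%.

88.90%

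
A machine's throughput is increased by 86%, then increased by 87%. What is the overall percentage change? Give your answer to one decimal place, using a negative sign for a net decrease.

247.8%

The combined multiplier is 1.86 × 1.87 = 3.4782.
That corresponds to an increase of 247.8%.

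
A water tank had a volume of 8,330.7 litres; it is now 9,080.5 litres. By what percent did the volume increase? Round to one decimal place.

9.0%

Change: 9,080.5 − 8,330.7 = 749.8.
Relative to the original: 749.8 ÷ 8,330.7 ≈ 9.0%.
So the volume increased by 9.0%.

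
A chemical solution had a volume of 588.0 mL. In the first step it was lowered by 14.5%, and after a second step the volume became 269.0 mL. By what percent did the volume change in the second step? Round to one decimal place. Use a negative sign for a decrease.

-46.5%

After the first step: 588.0 × 0.855 = 502.74.
Second-step multiplier: 269.0 ÷ 502.74 ≈ 0.53507.
That is a change of -46.5%.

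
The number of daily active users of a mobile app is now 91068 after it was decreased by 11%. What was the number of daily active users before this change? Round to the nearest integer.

102324

The overall multiplier applied was 0.89.
So the original number of daily active users was 91068 ÷ 0.89 ≈ 102324.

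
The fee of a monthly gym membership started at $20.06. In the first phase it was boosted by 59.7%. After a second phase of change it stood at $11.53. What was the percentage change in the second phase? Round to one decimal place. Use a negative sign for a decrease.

After the first phase: $20.06 × 1.597 = $32.03582.
Second-phase multiplier: $11.53 ÷ $32.03582 ≈ 0.35991.
That is a change of -64.0%.

-64.0%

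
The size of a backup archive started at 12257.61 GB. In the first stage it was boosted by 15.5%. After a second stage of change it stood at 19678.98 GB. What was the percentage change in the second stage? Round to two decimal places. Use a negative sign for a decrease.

After the first stage: 12257.61 × 1.155 = 14157.53955.
Second-stage multiplier: 19678.98 ÷ 14157.53955 ≈ 1.39.
That is a change of 39.00%.

39.00%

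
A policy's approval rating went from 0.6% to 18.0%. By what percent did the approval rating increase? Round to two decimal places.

2900.00%

The change is 18.0 − 0.6 = 17.4 percentage points.
Relative to the original 0.6%, that is 17.4 ÷ 0.6 = 2900.00%.
So the approval rating rose by 2900.00%.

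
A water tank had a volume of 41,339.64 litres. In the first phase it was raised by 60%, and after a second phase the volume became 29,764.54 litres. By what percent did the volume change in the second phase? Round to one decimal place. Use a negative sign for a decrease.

After the first phase: 41,339.64 × 1.6 = 66143.424.
Second-phase multiplier: 29,764.54 ÷ 66143.424 ≈ 0.45.
That is a change of -55.0%.

-55.0%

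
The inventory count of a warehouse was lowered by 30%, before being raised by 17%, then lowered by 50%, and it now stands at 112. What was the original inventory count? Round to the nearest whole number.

Undoing the 50% decrease: 112 ÷ 0.5 = 224.
Undoing the 17% increase: 224 ÷ 1.17 ≈ 191.452991.
Undoing the 30% decrease: 191.452991 ÷ 0.7 ≈ 274.

274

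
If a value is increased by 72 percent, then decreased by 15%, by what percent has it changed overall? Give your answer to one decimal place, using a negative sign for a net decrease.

The combined multiplier is 1.72 × 0.85 = 1.462.
That corresponds to an increase of 46.2%.

46.2%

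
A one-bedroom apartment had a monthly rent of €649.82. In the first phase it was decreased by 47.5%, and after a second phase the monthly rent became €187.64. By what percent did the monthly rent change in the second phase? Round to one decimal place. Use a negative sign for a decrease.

After the first phase: €649.82 × 0.525 = €341.1555.
Second-phase multiplier: €187.64 ÷ €341.1555 ≈ 0.55001.
That is a change of -45.0%.

-45.0%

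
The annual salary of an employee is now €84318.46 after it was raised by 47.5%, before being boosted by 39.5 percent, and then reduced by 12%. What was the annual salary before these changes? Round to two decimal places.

€46566.52

The overall multiplier applied was 1.475 × 1.395 × 0.88 = 1.81071.
So the original annual salary was €84318.46 ÷ 1.81071 ≈ €46566.52.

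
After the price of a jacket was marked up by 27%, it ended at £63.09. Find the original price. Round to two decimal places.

£49.68

The overall multiplier applied was 1.27.
So the original price was £63.09 ÷ 1.27 ≈ £49.68.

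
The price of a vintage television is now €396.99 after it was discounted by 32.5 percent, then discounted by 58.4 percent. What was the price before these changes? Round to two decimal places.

The overall multiplier applied was 0.675 × 0.416 = 0.2808.
So the original price was €396.99 ÷ 0.2808 ≈ €1,413.78.

€1,413.78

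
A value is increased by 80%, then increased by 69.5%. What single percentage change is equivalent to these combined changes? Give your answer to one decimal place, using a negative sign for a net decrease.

An 80% increase multiplies by 1.8.
Then a 69.5% increase: 1.8 × 1.695 = 3.051.
Overall factor 3.051, i.e. 205.1%.

205.1%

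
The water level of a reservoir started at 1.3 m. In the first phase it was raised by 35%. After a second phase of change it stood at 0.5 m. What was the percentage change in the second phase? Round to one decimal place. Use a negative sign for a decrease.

After the first phase: 1.3 × 1.35 = 1.755.
Second-phase multiplier: 0.5 ÷ 1.755 ≈ 0.2849.
That is a change of -71.5%.

-71.5%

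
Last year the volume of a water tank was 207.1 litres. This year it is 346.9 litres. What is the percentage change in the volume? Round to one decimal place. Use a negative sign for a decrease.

Change: 346.9 − 207.1 = 139.8.
Relative to the original: 139.8 ÷ 207.1 ≈ 67.5%.

67.5%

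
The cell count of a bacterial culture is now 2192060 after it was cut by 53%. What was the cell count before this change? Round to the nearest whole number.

The overall multiplier applied was 0.47.
So the original cell count was 2192060 ÷ 0.47 ≈ 4663957.

4663957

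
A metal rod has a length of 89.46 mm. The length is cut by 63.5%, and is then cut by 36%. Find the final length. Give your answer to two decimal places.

20.90 mm

Apply the 63.5% decrease: 89.46 × 0.365 = 32.6529.
36% decrease: 32.6529 × 0.64 = 20.897856 ≈ 20.90.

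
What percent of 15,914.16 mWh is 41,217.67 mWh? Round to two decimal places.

41,217.67 mWh ÷ 15,914.16 mWh ≈ 259.00%.

259.00%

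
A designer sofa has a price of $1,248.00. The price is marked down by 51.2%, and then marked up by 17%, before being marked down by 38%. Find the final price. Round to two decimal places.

$441.79

Each change multiplies by a factor: 0.488 × 1.17 × 0.62 = 0.3539952.
$1,248.00 × 0.3539952 = $441.7860096 ≈ $441.79.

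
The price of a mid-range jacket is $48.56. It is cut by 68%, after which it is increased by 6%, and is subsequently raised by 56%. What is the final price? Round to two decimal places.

$25.70

After the 68% decrease: $48.56 × 0.32 = $15.5392.
After the 6% increase: $15.5392 × 1.06 = $16.471552.
Apply the 56% increase: $16.471552 × 1.56 = $25.69562112 ≈ $25.70.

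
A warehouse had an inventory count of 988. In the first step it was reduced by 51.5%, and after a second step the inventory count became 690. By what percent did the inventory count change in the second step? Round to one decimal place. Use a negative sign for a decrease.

After the first step: 988 × 0.485 = 479.18.
Second-step multiplier: 690 ÷ 479.18 ≈ 1.43996.
That is a change of 44.0%.

44.0%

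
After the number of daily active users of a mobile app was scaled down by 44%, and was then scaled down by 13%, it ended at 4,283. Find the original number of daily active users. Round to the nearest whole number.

8,791

Undoing the 13% decrease: 4,283 ÷ 0.87 ≈ 4922.988506.
Undoing the 44% decrease: 4922.988506 ÷ 0.56 ≈ 8,791.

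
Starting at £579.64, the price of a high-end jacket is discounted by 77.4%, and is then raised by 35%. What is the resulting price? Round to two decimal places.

£176.85

After the 77.4% decrease: £579.64 × 0.226 = £130.99864.
After the 35% increase: £130.99864 × 1.35 = £176.848164 ≈ £176.85.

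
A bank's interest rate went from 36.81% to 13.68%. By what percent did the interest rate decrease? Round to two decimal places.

62.84%

The change is 13.68 − 36.81 = -23.13 percentage points.
Relative to the original 36.81%, that is -23.13 ÷ 36.81 ≈ -62.84%.
So the interest rate fell by 62.84%.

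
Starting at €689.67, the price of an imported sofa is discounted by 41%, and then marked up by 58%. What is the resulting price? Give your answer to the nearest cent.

€642.91

Each change multiplies by a factor: 0.59 × 1.58 = 0.9322.
€689.67 × 0.9322 = €642.910374 ≈ €642.91.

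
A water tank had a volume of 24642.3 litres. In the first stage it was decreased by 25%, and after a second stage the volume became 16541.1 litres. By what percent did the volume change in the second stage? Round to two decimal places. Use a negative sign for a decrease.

-10.50%

After the first stage: 24642.3 × 0.75 = 18481.725.
Second-stage multiplier: 16541.1 ÷ 18481.725 ≈ 0.894998.
That is a change of -10.50%.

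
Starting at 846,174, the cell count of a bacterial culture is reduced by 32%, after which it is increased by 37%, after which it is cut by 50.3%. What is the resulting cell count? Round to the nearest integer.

32% decrease: 846,174 × 0.68 = 575398.32.
Apply the 37% increase: 575398.32 × 1.37 = 788295.6984.
50.3% decrease: 788295.6984 × 0.497 = 391782.9621048 ≈ 391,783.

391,783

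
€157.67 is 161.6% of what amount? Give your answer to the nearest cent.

€97.57

€157.67 ÷ 1.616 ≈ €97.57.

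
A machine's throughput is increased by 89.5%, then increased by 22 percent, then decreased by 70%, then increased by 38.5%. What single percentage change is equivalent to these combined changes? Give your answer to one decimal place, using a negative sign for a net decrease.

-3.9%

The combined multiplier is 1.895 × 1.22 × 0.3 × 1.385 = 0.96059445.
That corresponds to a decrease of 3.9%.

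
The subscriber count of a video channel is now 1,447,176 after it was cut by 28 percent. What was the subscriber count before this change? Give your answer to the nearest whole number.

The overall multiplier applied was 0.72.
So the original subscriber count was 1,447,176 ÷ 0.72 ≈ 2,009,967.

2,009,967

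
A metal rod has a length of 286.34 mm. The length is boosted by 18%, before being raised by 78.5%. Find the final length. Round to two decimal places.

Each change multiplies by a factor: 1.18 × 1.785 = 2.1063.
286.34 × 2.1063 = 603.117942 ≈ 603.12.

603.12 mm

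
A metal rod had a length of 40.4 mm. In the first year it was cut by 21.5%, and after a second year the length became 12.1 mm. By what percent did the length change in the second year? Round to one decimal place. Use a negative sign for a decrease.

-61.8%

After the first year: 40.4 × 0.785 = 31.714.
Second-year multiplier: 12.1 ÷ 31.714 ≈ 0.38153.
That is a change of -61.8%.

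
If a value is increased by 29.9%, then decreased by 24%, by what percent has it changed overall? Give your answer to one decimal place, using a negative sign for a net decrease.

-1.3%

A 29.9% increase multiplies by 1.299.
Then a 24% decrease: 1.299 × 0.76 = 0.98724.
Overall factor 0.98724, i.e. -1.3%.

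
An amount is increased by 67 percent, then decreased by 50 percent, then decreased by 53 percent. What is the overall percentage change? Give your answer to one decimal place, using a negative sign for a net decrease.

The combined multiplier is 1.67 × 0.5 × 0.47 = 0.39245.
That corresponds to a decrease of 60.8%.

-60.8%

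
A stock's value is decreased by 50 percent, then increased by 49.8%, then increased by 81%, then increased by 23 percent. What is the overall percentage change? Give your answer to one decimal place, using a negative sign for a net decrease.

66.7%

The combined multiplier is 0.5 × 1.498 × 1.81 × 1.23 = 1.6674987.
That corresponds to an increase of 66.7%.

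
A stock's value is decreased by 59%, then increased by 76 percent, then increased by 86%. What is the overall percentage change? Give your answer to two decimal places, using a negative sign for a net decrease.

34.22%

A 59% decrease multiplies by 0.41.
Then a 76% increase: 0.41 × 1.76 = 0.7216.
Then an 86% increase: 0.7216 × 1.86 = 1.342176.
Overall factor 1.342176, i.e. 34.22%.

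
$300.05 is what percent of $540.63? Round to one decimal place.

$300.05 ÷ $540.63 ≈ 55.5%.

55.5%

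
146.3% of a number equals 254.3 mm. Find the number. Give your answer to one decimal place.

173.8 mm

254.3 mm ÷ 1.463 ≈ 173.8 mm.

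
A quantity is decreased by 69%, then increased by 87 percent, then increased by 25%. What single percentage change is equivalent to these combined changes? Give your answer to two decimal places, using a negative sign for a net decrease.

The combined multiplier is 0.31 × 1.87 × 1.25 = 0.724625.
That corresponds to a decrease of 27.54%.

-27.54%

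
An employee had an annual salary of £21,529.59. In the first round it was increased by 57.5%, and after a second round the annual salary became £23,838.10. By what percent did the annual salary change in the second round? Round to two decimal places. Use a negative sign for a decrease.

-29.70%

After the first round: £21,529.59 × 1.575 = £33909.10425.
Second-round multiplier: £23,838.10 ÷ £33909.10425 ≈ 0.703.
That is a change of -29.70%.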